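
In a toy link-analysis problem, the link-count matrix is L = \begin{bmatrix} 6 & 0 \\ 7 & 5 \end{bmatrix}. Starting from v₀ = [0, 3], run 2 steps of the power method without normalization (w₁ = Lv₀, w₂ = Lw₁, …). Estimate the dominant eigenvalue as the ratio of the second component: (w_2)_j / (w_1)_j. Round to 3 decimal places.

w1 = Lv₀ = (6·0 + 0·3; 7·0 + 5·3) = (0, 15)
w2 = Lw1 = (6·0 + 0·15; 7·0 + 5·15) = (0, 75)
Ratio at component: 75 / 15 = 5.000

5.000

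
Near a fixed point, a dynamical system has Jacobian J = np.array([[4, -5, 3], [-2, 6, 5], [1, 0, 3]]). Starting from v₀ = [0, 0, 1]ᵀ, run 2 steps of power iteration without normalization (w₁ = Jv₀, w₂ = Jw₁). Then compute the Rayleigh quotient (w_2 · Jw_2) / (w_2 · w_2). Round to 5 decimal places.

λ ≈ 7.65140

w1 = Jv₀ = (4·0 + (-5)·0 + 3·1; (-2)·0 + 6·0 + 5·1; 1·0 + 0·0 + 3·1) = (3, 5, 3)
w2 = Jw1 = (4·3 + (-5)·5 + 3·3; (-2)·3 + 6·5 + 5·3; 1·3 + 0·5 + 3·3) = (-4, 39, 12)
Jw2 = (-175, 302, 32)
w2·Jw2 = (-4)·(-175) + 39·302 + 12·32 = 12862; w2·w2 = (-4)·(-4) + 39·39 + 12·12 = 1681
λ ≈ 12862/1681 = 7.65140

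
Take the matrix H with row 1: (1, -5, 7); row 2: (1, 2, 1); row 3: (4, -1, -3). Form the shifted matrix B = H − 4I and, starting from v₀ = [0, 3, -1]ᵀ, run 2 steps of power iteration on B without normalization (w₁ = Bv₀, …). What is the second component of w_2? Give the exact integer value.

-4

B = H − 4I has rows (-3, -5, 7); (1, -2, 1); (4, -1, -7)
w1 = Bv₀ = (-22, -7, 4)
w2 = Bw1 = (129, -4, -109)
Requested component of w2: -4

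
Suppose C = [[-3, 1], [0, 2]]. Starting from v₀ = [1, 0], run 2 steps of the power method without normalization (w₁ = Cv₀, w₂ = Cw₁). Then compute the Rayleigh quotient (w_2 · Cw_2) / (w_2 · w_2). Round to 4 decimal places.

-3.0000

w1 = Cv₀ = ((-3)·1 + 1·0; 0·1 + 2·0) = (-3, 0)
w2 = Cw1 = ((-3)·(-3) + 1·0; 0·(-3) + 2·0) = (9, 0)
Cw2 = (-27, 0)
w2·Cw2 = 9·(-27) + 0·0 = -243; w2·w2 = 9·9 + 0·0 = 81
λ ≈ -243/81 = -3.0000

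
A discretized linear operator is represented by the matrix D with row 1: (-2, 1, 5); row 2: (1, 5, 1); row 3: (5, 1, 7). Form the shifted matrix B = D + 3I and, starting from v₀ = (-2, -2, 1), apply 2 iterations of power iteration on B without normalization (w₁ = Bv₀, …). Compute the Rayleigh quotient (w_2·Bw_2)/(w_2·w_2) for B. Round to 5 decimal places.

B = D + 3I has rows (1, 1, 5); (1, 8, 1); (5, 1, 10)
w1 = Bv₀ = (1·(-2) + 1·(-2) + 5·1; 1·(-2) + 8·(-2) + 1·1; 5·(-2) + 1·(-2) + 10·1) = (1, -17, -2)
w2 = Bw1 = (1·1 + 1·(-17) + 5·(-2); 1·1 + 8·(-17) + 1·(-2); 5·1 + 1·(-17) + 10·(-2)) = (-26, -137, -32)
Bw2 = (-323, -1154, -587)
w2·Bw2 = 185280; w2·w2 = 20469; μ ≈ 185280/20469 = 9.05174

9.05174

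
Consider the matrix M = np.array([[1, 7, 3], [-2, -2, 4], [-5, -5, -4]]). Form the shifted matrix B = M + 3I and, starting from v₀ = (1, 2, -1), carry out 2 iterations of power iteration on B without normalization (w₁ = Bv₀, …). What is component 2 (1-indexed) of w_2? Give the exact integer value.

B = M + 3I has rows (4, 7, 3); (-2, 1, 4); (-5, -5, -1)
w1 = Bv₀ = (4·1 + 7·2 + 3·(-1); (-2)·1 + 1·2 + 4·(-1); (-5)·1 + (-5)·2 + (-1)·(-1)) = (15, -4, -14)
w2 = Bw1 = (4·15 + 7·(-4) + 3·(-14); (-2)·15 + 1·(-4) + 4·(-14); (-5)·15 + (-5)·(-4) + (-1)·(-14)) = (-10, -90, -41)
Requested component of w2: -90

-90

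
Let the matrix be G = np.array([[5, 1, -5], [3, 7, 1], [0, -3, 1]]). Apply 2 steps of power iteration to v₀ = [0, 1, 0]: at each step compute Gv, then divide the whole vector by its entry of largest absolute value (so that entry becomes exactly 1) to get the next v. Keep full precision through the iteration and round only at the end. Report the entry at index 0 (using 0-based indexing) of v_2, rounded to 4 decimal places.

0.5510

Gv0 = (1.00000, 7.00000, -3.00000); divide by 7.00000 → v1 = (0.14286, 1.00000, -0.42857)
Gv1 = (3.85714, 7.00000, -3.42857); divide by 7.00000 → v2 = (0.55102, 1.00000, -0.48980)
Requested entry of v2: 27/49 = 0.5510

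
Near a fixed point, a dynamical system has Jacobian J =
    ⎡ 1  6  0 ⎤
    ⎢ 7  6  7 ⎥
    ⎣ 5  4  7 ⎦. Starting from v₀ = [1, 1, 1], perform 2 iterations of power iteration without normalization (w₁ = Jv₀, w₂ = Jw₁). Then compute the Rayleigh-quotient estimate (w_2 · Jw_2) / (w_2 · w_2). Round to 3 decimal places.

w1 = Jv₀ = (7, 20, 16)
w2 = Jw1 = (127, 281, 227)
Jw2 = (1813, 4164, 3348)
w2·Jw2 = 127·1813 + 281·4164 + 227·3348 = 2160331; w2·w2 = 127·127 + 281·281 + 227·227 = 146619
λ ≈ 2160331/146619 = 14.734

λ ≈ 14.734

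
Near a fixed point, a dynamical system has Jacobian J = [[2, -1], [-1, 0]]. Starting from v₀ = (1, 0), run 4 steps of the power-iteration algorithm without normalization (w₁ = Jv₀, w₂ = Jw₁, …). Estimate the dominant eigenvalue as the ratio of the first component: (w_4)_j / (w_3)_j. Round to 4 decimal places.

2.4167

w1 = Jv₀ = (2·1 + (-1)·0; (-1)·1 + 0·0) = (2, -1)
w2 = Jw1 = (2·2 + (-1)·(-1); (-1)·2 + 0·(-1)) = (5, -2)
w3 = Jw2 = (12, -5)
w4 = Jw3 = (29, -12)
Ratio at component: 29 / 12 = 2.4167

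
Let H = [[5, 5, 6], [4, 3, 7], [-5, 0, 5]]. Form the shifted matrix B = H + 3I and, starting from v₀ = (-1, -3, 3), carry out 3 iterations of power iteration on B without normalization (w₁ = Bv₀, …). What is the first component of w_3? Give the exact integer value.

3459

B = H + 3I has rows (8, 5, 6); (4, 6, 7); (-5, 0, 8)
w1 = Bv₀ = (8·(-1) + 5·(-3) + 6·3; 4·(-1) + 6·(-3) + 7·3; (-5)·(-1) + 0·(-3) + 8·3) = (-5, -1, 29)
w2 = Bw1 = (8·(-5) + 5·(-1) + 6·29; 4·(-5) + 6·(-1) + 7·29; (-5)·(-5) + 0·(-1) + 8·29) = (129, 177, 257)
w3 = Bw2 = (3459, 3377, 1411)
Requested component of w3: 3459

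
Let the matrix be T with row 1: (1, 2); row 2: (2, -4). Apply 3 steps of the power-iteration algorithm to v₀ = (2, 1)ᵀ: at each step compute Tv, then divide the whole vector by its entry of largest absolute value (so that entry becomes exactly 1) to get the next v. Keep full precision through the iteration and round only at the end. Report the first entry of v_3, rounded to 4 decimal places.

Tv0 = (4.00000, 0.00000); divide by 4.00000 → v1 = (1.00000, 0.00000)
Tv1 = (1.00000, 2.00000); divide by 2.00000 → v2 = (0.50000, 1.00000)
Tv2 = (2.50000, -3.00000); divide by -3.00000 → v3 = (-0.83333, 1.00000)
Requested entry of v3: 20/-24 = -0.8333

-0.8333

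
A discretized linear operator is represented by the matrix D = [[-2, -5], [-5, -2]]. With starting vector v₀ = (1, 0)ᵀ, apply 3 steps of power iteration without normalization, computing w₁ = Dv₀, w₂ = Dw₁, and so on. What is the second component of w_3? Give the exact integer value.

-185

w1 = Dv₀ = (-2, -5)
w2 = Dw1 = (29, 20)
w3 = Dw2 = (-158, -185)
The requested component of w3 is -185.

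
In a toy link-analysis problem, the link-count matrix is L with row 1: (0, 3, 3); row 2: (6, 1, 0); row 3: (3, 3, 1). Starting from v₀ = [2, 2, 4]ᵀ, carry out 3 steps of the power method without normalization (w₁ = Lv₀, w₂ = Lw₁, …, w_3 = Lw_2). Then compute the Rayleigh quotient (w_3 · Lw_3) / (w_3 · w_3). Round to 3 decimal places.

6.586

w1 = Lv₀ = (0·2 + 3·2 + 3·4; 6·2 + 1·2 + 0·4; 3·2 + 3·2 + 1·4) = (18, 14, 16)
w2 = Lw1 = (0·18 + 3·14 + 3·16; 6·18 + 1·14 + 0·16; 3·18 + 3·14 + 1·16) = (90, 122, 112)
w3 = Lw2 = (702, 662, 748)
Lw3 = (4230, 4874, 4840)
w3·Lw3 = 702·4230 + 662·4874 + 748·4840 = 9816368; w3·w3 = 702·702 + 662·662 + 748·748 = 1490552
λ ≈ 9816368/1490552 = 6.586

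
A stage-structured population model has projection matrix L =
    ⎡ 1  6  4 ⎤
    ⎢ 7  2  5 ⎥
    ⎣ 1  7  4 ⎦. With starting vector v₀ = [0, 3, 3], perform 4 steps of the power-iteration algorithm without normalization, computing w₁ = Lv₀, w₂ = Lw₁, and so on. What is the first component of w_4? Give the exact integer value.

w1 = Lv₀ = (30, 21, 33)
w2 = Lw1 = (288, 417, 309)
w3 = Lw2 = (4026, 4395, 4443)
w4 = Lw3 = (48168, 59187, 52563)
The requested component of w4 is 48168.

48168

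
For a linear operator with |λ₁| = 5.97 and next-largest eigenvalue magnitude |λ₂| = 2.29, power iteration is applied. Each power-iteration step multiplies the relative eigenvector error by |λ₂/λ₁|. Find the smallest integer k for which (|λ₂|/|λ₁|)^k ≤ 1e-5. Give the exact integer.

13

|λ₂/λ₁| = 2.29/5.97 = 0.38358
Need k ≥ ln(1e-5) / ln(0.38358) = -11.5129 / -0.9582 ≈ 12.015
Smallest integer k satisfying the bound: 13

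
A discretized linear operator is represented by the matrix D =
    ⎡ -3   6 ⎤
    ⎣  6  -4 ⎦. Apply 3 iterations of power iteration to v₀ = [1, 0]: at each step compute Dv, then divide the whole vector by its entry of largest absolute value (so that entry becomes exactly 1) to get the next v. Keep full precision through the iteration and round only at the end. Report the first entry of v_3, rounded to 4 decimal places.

-0.8836

Dv0 = (-3.00000, 6.00000); divide by 6.00000 → v1 = (-0.50000, 1.00000)
Dv1 = (7.50000, -7.00000); divide by 7.50000 → v2 = (1.00000, -0.93333)
Dv2 = (-8.60000, 9.73333); divide by 9.73333 → v3 = (-0.88356, 1.00000)
Requested entry of v3: -387/438 = -0.8836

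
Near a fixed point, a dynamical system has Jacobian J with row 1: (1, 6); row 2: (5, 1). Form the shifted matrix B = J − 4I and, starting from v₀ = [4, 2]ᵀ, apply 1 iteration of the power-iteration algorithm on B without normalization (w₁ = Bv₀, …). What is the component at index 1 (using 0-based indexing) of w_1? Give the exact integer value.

14

B = J − 4I has rows (-3, 6); (5, -3)
w1 = Bv₀ = ((-3)·4 + 6·2; 5·4 + (-3)·2) = (0, 14)
Requested component of w1: 14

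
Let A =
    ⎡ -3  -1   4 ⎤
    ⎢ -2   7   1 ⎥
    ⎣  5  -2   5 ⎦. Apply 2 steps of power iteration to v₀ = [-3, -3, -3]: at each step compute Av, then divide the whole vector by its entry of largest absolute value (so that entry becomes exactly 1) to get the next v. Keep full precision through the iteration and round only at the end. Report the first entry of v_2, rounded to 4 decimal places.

0.5200

Av0 = (0.00000, -18.00000, -24.00000); divide by -24.00000 → v1 = (0.00000, 0.75000, 1.00000)
Av1 = (3.25000, 6.25000, 3.50000); divide by 6.25000 → v2 = (0.52000, 1.00000, 0.56000)
Requested entry of v2: -78/-150 = 0.5200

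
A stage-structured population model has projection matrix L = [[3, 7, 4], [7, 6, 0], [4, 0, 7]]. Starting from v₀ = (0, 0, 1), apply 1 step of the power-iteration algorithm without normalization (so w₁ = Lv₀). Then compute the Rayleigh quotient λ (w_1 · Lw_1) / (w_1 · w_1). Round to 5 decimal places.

λ ≈ 9.46154

w1 = Lv₀ = (4, 0, 7)
Lw1 = (40, 28, 65)
w1·Lw1 = 4·40 + 0·28 + 7·65 = 615; w1·w1 = 4·4 + 0·0 + 7·7 = 65
λ ≈ 615/65 = 9.46154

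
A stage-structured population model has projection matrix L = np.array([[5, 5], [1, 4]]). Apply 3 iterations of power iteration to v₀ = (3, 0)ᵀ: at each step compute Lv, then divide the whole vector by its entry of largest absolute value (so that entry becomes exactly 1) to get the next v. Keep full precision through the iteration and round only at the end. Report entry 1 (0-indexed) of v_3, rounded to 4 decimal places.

0.3385

Lv0 = (15.00000, 3.00000); divide by 15.00000 → v1 = (1.00000, 0.20000)
Lv1 = (6.00000, 1.80000); divide by 6.00000 → v2 = (1.00000, 0.30000)
Lv2 = (6.50000, 2.20000); divide by 6.50000 → v3 = (1.00000, 0.33846)
Requested entry of v3: 198/585 = 0.3385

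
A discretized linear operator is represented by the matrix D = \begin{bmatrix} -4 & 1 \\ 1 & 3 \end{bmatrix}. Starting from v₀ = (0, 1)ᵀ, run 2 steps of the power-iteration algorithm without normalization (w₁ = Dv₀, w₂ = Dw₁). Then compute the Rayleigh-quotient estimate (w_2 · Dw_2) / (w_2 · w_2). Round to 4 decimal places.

λ ≈ 2.7327

w1 = Dv₀ = ((-4)·0 + 1·1; 1·0 + 3·1) = (1, 3)
w2 = Dw1 = ((-4)·1 + 1·3; 1·1 + 3·3) = (-1, 10)
Dw2 = (14, 29)
w2·Dw2 = (-1)·14 + 10·29 = 276; w2·w2 = (-1)·(-1) + 10·10 = 101
λ ≈ 276/101 = 2.7327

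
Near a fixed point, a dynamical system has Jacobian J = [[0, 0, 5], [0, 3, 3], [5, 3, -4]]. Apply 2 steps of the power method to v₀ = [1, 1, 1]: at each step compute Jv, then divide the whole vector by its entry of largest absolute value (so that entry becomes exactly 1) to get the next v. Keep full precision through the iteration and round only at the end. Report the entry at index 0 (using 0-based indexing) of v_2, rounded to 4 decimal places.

0.6667

Jv0 = (5.00000, 6.00000, 4.00000); divide by 6.00000 → v1 = (0.83333, 1.00000, 0.66667)
Jv1 = (3.33333, 5.00000, 4.50000); divide by 5.00000 → v2 = (0.66667, 1.00000, 0.90000)
Requested entry of v2: 20/30 = 0.6667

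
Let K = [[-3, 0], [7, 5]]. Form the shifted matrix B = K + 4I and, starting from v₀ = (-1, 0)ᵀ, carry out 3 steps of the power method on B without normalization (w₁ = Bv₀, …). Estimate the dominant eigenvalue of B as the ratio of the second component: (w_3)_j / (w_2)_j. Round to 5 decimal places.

μ ≈ 9.10000

B = K + 4I has rows (1, 0); (7, 9)
w1 = Bv₀ = (1·(-1) + 0·0; 7·(-1) + 9·0) = (-1, -7)
w2 = Bw1 = (1·(-1) + 0·(-7); 7·(-1) + 9·(-7)) = (-1, -70)
w3 = Bw2 = (-1, -637)
Ratio: -637/-70 = 9.10000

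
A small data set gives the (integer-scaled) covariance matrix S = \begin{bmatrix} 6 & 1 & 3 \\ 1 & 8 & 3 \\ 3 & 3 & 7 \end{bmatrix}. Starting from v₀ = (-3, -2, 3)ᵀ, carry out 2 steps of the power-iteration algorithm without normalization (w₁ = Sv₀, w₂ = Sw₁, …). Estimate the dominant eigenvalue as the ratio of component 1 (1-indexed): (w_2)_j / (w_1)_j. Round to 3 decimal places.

w1 = Sv₀ = (-11, -10, 6)
w2 = Sw1 = (-58, -73, -21)
Ratio at component: -58 / -11 = 5.273

5.273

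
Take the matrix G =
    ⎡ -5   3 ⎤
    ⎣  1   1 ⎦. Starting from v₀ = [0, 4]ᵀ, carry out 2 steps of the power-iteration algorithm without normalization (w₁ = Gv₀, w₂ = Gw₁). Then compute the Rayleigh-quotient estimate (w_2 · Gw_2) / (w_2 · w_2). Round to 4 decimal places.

w1 = Gv₀ = ((-5)·0 + 3·4; 1·0 + 1·4) = (12, 4)
w2 = Gw1 = ((-5)·12 + 3·4; 1·12 + 1·4) = (-48, 16)
Gw2 = (288, -32)
w2·Gw2 = (-48)·288 + 16·(-32) = -14336; w2·w2 = (-48)·(-48) + 16·16 = 2560
λ ≈ -14336/2560 = -5.6000

λ ≈ -5.6000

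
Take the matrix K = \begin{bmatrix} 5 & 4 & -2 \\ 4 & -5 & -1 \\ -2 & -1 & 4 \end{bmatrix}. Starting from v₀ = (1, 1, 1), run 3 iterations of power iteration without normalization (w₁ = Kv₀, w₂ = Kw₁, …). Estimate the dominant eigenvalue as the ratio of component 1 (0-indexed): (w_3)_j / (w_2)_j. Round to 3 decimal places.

w1 = Kv₀ = (7, -2, 1)
w2 = Kw1 = (25, 37, -8)
w3 = Kw2 = (289, -77, -119)
Ratio at component: -77 / 37 = -2.081

λ ≈ -2.081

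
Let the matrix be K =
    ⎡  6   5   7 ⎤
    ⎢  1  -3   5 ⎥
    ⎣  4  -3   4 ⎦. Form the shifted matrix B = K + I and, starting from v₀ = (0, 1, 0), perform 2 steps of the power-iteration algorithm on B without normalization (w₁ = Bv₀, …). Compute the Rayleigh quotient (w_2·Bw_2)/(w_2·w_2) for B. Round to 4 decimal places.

B = K + I has rows (7, 5, 7); (1, -2, 5); (4, -3, 5)
w1 = Bv₀ = (7·0 + 5·1 + 7·0; 1·0 + (-2)·1 + 5·0; 4·0 + (-3)·1 + 5·0) = (5, -2, -3)
w2 = Bw1 = (7·5 + 5·(-2) + 7·(-3); 1·5 + (-2)·(-2) + 5·(-3); 4·5 + (-3)·(-2) + 5·(-3)) = (4, -6, 11)
Bw2 = (75, 71, 89)
w2·Bw2 = 853; w2·w2 = 173; μ ≈ 853/173 = 4.9306

μ ≈ 4.9306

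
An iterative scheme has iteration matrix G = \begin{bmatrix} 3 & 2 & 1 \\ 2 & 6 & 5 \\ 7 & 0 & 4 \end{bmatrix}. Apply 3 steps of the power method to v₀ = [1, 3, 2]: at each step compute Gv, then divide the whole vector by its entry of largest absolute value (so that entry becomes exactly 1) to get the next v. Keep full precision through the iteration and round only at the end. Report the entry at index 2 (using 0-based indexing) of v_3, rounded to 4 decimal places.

Gv0 = (11.00000, 30.00000, 15.00000); divide by 30.00000 → v1 = (0.36667, 1.00000, 0.50000)
Gv1 = (3.60000, 9.23333, 4.56667); divide by 9.23333 → v2 = (0.38989, 1.00000, 0.49458)
Gv2 = (3.66426, 9.25271, 4.70758); divide by 9.25271 → v3 = (0.39602, 1.00000, 0.50878)
Requested entry of v3: 1304/2563 = 0.5088

0.5088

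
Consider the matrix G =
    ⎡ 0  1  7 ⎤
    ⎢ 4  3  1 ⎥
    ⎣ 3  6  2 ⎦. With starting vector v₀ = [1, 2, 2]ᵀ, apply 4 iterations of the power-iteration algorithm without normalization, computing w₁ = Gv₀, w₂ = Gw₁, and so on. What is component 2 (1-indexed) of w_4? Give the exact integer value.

9650

w1 = Gv₀ = (16, 12, 19)
w2 = Gw1 = (145, 119, 158)
w3 = Gw2 = (1225, 1095, 1465)
w4 = Gw3 = (11350, 9650, 13175)
The requested component of w4 is 9650.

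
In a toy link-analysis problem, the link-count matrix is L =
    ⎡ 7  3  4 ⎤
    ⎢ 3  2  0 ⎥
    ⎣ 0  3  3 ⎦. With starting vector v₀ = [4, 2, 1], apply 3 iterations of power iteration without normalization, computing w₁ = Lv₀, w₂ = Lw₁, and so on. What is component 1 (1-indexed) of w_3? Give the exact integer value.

w1 = Lv₀ = (7·4 + 3·2 + 4·1; 3·4 + 2·2 + 0·1; 0·4 + 3·2 + 3·1) = (38, 16, 9)
w2 = Lw1 = (7·38 + 3·16 + 4·9; 3·38 + 2·16 + 0·9; 0·38 + 3·16 + 3·9) = (350, 146, 75)
w3 = Lw2 = (3188, 1342, 663)
The requested component of w3 is 3188.

3188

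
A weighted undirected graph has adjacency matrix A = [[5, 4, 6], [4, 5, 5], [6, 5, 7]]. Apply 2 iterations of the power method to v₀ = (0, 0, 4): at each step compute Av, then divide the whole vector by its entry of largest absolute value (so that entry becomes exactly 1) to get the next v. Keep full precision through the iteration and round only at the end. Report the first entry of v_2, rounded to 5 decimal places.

Av0 = (24.000000, 20.000000, 28.000000); divide by 28.000000 → v1 = (0.857143, 0.714286, 1.000000)
Av1 = (13.142857, 12.000000, 15.714286); divide by 15.714286 → v2 = (0.836364, 0.763636, 1.000000)
Requested entry of v2: 368/440 = 0.83636

0.83636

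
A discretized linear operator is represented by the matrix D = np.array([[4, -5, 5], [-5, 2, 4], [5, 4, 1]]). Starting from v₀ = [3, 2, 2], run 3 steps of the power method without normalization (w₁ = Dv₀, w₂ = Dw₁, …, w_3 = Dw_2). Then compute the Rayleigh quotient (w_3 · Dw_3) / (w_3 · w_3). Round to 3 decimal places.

w1 = Dv₀ = (4·3 + (-5)·2 + 5·2; (-5)·3 + 2·2 + 4·2; 5·3 + 4·2 + 1·2) = (12, -3, 25)
w2 = Dw1 = (4·12 + (-5)·(-3) + 5·25; (-5)·12 + 2·(-3) + 4·25; 5·12 + 4·(-3) + 1·25) = (188, 34, 73)
w3 = Dw2 = (947, -580, 1149)
Dw3 = (12433, -1299, 3564)
w3·Dw3 = 947·12433 + (-580)·(-1299) + 1149·3564 = 16622507; w3·w3 = 947·947 + (-580)·(-580) + 1149·1149 = 2553410
λ ≈ 16622507/2553410 = 6.510

6.510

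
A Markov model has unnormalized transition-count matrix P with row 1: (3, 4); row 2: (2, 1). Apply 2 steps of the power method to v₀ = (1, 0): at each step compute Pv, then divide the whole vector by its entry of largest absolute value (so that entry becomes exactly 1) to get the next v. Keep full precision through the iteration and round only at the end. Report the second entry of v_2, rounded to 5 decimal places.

0.47059

Pv0 = (3.000000, 2.000000); divide by 3.000000 → v1 = (1.000000, 0.666667)
Pv1 = (5.666667, 2.666667); divide by 5.666667 → v2 = (1.000000, 0.470588)
Requested entry of v2: 8/17 = 0.47059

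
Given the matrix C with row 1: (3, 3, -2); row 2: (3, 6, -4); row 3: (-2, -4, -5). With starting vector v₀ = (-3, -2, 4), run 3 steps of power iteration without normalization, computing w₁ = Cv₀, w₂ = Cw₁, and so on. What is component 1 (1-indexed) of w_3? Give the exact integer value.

w1 = Cv₀ = (3·(-3) + 3·(-2) + (-2)·4; 3·(-3) + 6·(-2) + (-4)·4; (-2)·(-3) + (-4)·(-2) + (-5)·4) = (-23, -37, -6)
w2 = Cw1 = (3·(-23) + 3·(-37) + (-2)·(-6); 3·(-23) + 6·(-37) + (-4)·(-6); (-2)·(-23) + (-4)·(-37) + (-5)·(-6)) = (-168, -267, 224)
w3 = Cw2 = (-1753, -3002, 284)
The requested component of w3 is -1753.

-1753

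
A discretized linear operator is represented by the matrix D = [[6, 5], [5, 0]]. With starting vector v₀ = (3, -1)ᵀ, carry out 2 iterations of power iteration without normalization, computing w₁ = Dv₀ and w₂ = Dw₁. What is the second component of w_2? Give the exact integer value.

65

w1 = Dv₀ = (6·3 + 5·(-1); 5·3 + 0·(-1)) = (13, 15)
w2 = Dw1 = (6·13 + 5·15; 5·13 + 0·15) = (153, 65)
The requested component of w2 is 65.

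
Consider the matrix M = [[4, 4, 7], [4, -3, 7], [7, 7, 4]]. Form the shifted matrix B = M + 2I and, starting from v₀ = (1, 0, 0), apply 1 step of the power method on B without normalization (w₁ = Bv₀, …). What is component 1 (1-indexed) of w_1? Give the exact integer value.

B = M + 2I has rows (6, 4, 7); (4, -1, 7); (7, 7, 6)
w1 = Bv₀ = (6·1 + 4·0 + 7·0; 4·1 + (-1)·0 + 7·0; 7·1 + 7·0 + 6·0) = (6, 4, 7)
Requested component of w1: 6

6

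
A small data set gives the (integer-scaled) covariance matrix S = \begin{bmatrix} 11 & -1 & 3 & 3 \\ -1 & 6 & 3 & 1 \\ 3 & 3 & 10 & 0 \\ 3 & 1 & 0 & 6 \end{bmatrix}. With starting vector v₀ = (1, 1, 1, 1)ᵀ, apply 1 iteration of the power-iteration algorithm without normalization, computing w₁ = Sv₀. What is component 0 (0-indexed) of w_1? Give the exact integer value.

w1 = Sv₀ = (16, 9, 16, 10)
The requested component of w1 is 16.

16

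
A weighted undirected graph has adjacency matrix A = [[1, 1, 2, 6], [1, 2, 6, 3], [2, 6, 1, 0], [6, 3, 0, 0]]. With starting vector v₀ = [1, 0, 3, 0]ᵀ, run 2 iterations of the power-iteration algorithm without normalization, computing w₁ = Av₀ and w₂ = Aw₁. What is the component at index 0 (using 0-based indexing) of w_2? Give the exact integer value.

72

w1 = Av₀ = (1·1 + 1·0 + 2·3 + 6·0; 1·1 + 2·0 + 6·3 + 3·0; 2·1 + 6·0 + 1·3 + 0·0; 6·1 + 3·0 + 0·3 + 0·0) = (7, 19, 5, 6)
w2 = Aw1 = (1·7 + 1·19 + 2·5 + 6·6; 1·7 + 2·19 + 6·5 + 3·6; 2·7 + 6·19 + 1·5 + 0·6; 6·7 + 3·19 + 0·5 + 0·6) = (72, 93, 133, 99)
The requested component of w2 is 72.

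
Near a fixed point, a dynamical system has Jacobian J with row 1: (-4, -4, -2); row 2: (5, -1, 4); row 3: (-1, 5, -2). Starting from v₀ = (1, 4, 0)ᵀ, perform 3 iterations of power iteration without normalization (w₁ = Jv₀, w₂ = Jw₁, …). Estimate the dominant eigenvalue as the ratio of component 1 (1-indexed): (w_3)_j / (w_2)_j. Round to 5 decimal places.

λ ≈ -0.68421

w1 = Jv₀ = (-20, 1, 19)
w2 = Jw1 = (38, -25, -13)
w3 = Jw2 = (-26, 163, -137)
Ratio at component: -26 / 38 = -0.68421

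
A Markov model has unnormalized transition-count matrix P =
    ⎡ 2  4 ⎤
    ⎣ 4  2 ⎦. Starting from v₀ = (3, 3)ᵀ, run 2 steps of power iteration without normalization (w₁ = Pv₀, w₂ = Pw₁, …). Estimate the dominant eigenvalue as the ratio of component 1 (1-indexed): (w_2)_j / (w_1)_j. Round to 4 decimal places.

λ ≈ 6.0000

w1 = Pv₀ = (2·3 + 4·3; 4·3 + 2·3) = (18, 18)
w2 = Pw1 = (2·18 + 4·18; 4·18 + 2·18) = (108, 108)
Ratio at component: 108 / 18 = 6.0000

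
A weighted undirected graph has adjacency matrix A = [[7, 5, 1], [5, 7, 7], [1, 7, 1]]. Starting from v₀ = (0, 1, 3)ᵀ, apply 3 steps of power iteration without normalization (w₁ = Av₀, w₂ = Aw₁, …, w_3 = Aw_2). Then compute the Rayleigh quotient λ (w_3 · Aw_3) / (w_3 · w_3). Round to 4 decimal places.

14.6118

w1 = Av₀ = (8, 28, 10)
w2 = Aw1 = (206, 306, 214)
w3 = Aw2 = (3186, 4670, 2562)
Aw3 = (48214, 66554, 38438)
w3·Aw3 = 3186·48214 + 4670·66554 + 2562·38438 = 562895140; w3·w3 = 3186·3186 + 4670·4670 + 2562·2562 = 38523340
λ ≈ 562895140/38523340 = 14.6118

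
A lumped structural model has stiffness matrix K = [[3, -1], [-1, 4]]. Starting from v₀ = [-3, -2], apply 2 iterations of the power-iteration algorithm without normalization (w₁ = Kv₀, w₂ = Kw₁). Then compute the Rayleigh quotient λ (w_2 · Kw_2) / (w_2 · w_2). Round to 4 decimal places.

w1 = Kv₀ = (3·(-3) + (-1)·(-2); (-1)·(-3) + 4·(-2)) = (-7, -5)
w2 = Kw1 = (3·(-7) + (-1)·(-5); (-1)·(-7) + 4·(-5)) = (-16, -13)
Kw2 = (-35, -36)
w2·Kw2 = (-16)·(-35) + (-13)·(-36) = 1028; w2·w2 = (-16)·(-16) + (-13)·(-13) = 425
λ ≈ 1028/425 = 2.4188

λ ≈ 2.4188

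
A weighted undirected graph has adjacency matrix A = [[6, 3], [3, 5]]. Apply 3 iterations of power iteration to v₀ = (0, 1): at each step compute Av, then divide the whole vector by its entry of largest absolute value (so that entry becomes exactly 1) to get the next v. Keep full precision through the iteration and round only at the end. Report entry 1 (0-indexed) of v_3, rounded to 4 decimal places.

0.8967

Av0 = (3.00000, 5.00000); divide by 5.00000 → v1 = (0.60000, 1.00000)
Av1 = (6.60000, 6.80000); divide by 6.80000 → v2 = (0.97059, 1.00000)
Av2 = (8.82353, 7.91176); divide by 8.82353 → v3 = (1.00000, 0.89667)
Requested entry of v3: 269/300 = 0.8967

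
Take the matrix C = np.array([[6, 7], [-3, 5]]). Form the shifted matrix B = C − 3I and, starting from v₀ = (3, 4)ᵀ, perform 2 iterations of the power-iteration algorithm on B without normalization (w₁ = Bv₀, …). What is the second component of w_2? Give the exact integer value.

B = C − 3I has rows (3, 7); (-3, 2)
w1 = Bv₀ = (37, -1)
w2 = Bw1 = (104, -113)
Requested component of w2: -113

-113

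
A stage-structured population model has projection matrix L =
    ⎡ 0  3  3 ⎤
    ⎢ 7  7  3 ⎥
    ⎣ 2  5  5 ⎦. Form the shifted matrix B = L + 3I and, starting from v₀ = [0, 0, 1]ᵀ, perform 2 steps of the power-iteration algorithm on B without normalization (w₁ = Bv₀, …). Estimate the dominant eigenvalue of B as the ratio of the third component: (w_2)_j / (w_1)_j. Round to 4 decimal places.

B = L + 3I has rows (3, 3, 3); (7, 10, 3); (2, 5, 8)
w1 = Bv₀ = (3, 3, 8)
w2 = Bw1 = (42, 75, 85)
Ratio: 85/8 = 10.6250

10.6250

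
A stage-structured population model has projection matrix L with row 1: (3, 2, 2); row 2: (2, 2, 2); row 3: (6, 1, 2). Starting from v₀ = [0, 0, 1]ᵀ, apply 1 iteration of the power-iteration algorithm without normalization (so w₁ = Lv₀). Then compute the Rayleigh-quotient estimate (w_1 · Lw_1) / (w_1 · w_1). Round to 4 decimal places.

w1 = Lv₀ = (3·0 + 2·0 + 2·1; 2·0 + 2·0 + 2·1; 6·0 + 1·0 + 2·1) = (2, 2, 2)
Lw1 = (14, 12, 18)
w1·Lw1 = 2·14 + 2·12 + 2·18 = 88; w1·w1 = 2·2 + 2·2 + 2·2 = 12
λ ≈ 88/12 = 7.3333

7.3333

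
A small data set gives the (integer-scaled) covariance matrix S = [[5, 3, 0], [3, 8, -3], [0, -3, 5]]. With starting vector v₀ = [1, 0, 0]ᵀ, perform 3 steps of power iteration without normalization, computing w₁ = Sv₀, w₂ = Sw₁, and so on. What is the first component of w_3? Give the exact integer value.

w1 = Sv₀ = (5, 3, 0)
w2 = Sw1 = (34, 39, -9)
w3 = Sw2 = (287, 441, -162)
The requested component of w3 is 287.

287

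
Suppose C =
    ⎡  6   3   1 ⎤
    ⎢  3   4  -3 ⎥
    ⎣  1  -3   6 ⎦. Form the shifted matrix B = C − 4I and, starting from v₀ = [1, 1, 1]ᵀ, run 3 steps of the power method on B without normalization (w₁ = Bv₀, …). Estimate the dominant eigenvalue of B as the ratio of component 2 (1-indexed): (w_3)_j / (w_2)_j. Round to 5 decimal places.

B = C − 4I has rows (2, 3, 1); (3, 0, -3); (1, -3, 2)
w1 = Bv₀ = (2·1 + 3·1 + 1·1; 3·1 + 0·1 + (-3)·1; 1·1 + (-3)·1 + 2·1) = (6, 0, 0)
w2 = Bw1 = (2·6 + 3·0 + 1·0; 3·6 + 0·0 + (-3)·0; 1·6 + (-3)·0 + 2·0) = (12, 18, 6)
w3 = Bw2 = (84, 18, -30)
Ratio: 18/18 = 1.00000

1.00000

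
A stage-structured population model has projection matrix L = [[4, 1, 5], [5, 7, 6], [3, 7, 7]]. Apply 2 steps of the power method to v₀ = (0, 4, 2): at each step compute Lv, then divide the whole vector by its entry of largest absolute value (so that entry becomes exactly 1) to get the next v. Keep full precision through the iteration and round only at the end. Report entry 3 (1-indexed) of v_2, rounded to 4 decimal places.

1.0000

Lv0 = (14.00000, 40.00000, 42.00000); divide by 42.00000 → v1 = (0.33333, 0.95238, 1.00000)
Lv1 = (7.28571, 14.33333, 14.66667); divide by 14.66667 → v2 = (0.49675, 0.97727, 1.00000)
Requested entry of v2: 616/616 = 1.0000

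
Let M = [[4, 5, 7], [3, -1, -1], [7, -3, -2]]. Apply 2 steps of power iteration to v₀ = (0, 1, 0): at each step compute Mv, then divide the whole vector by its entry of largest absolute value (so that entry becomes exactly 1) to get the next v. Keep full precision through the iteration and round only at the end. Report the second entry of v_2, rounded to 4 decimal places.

Mv0 = (5.00000, -1.00000, -3.00000); divide by 5.00000 → v1 = (1.00000, -0.20000, -0.60000)
Mv1 = (-1.20000, 3.80000, 8.80000); divide by 8.80000 → v2 = (-0.13636, 0.43182, 1.00000)
Requested entry of v2: 19/44 = 0.4318

0.4318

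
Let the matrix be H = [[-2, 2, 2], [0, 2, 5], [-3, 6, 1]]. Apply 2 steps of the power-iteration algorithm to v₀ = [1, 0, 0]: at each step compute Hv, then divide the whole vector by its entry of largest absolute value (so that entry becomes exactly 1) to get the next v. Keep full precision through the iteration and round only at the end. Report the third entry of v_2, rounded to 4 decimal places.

-0.2000

Hv0 = (-2.00000, 0.00000, -3.00000); divide by -3.00000 → v1 = (0.66667, 0.00000, 1.00000)
Hv1 = (0.66667, 5.00000, -1.00000); divide by 5.00000 → v2 = (0.13333, 1.00000, -0.20000)
Requested entry of v2: 3/-15 = -0.2000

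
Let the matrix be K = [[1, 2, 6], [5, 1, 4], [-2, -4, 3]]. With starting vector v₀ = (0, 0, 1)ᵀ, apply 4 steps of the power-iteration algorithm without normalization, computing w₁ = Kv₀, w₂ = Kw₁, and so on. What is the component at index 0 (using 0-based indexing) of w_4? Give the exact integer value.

w1 = Kv₀ = (6, 4, 3)
w2 = Kw1 = (32, 46, -19)
w3 = Kw2 = (10, 130, -305)
w4 = Kw3 = (-1560, -1040, -1455)
The requested component of w4 is -1560.

-1560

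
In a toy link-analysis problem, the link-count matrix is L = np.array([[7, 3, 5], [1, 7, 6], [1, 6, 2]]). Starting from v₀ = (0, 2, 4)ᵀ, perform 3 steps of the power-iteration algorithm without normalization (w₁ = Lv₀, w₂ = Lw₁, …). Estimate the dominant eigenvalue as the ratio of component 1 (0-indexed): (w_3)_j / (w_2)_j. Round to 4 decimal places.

w1 = Lv₀ = (26, 38, 20)
w2 = Lw1 = (396, 412, 294)
w3 = Lw2 = (5478, 5044, 3456)
Ratio at component: 5044 / 412 = 12.2427

λ ≈ 12.2427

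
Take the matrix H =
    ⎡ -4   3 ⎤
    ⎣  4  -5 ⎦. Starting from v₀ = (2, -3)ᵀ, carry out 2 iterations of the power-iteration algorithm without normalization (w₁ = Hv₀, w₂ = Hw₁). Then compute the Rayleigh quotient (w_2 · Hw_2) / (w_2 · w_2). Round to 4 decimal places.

w1 = Hv₀ = ((-4)·2 + 3·(-3); 4·2 + (-5)·(-3)) = (-17, 23)
w2 = Hw1 = ((-4)·(-17) + 3·23; 4·(-17) + (-5)·23) = (137, -183)
Hw2 = (-1097, 1463)
w2·Hw2 = 137·(-1097) + (-183)·1463 = -418018; w2·w2 = 137·137 + (-183)·(-183) = 52258
λ ≈ -418018/52258 = -7.9991

λ ≈ -7.9991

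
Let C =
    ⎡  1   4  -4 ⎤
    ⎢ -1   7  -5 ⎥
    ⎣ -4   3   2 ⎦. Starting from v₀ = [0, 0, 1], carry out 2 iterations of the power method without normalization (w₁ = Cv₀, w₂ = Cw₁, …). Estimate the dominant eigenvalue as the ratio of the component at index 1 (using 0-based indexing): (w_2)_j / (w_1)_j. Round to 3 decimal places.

λ ≈ 8.200

w1 = Cv₀ = (-4, -5, 2)
w2 = Cw1 = (-32, -41, 5)
Ratio at component: -41 / -5 = 8.200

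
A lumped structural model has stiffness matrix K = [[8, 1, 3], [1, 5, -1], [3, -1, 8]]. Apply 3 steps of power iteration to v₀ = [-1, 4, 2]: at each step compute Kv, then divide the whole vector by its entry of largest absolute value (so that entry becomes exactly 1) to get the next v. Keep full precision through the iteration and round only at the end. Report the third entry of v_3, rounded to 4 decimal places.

Kv0 = (2.00000, 17.00000, 9.00000); divide by 17.00000 → v1 = (0.11765, 1.00000, 0.52941)
Kv1 = (3.52941, 4.58824, 3.58824); divide by 4.58824 → v2 = (0.76923, 1.00000, 0.78205)
Kv2 = (9.50000, 4.98718, 7.56410); divide by 9.50000 → v3 = (1.00000, 0.52497, 0.79622)
Requested entry of v3: 590/741 = 0.7962

0.7962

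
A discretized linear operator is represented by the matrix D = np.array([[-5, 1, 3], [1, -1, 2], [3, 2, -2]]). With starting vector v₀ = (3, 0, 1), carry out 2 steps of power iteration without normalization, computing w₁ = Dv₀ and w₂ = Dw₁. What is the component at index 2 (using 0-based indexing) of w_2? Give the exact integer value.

-40

w1 = Dv₀ = ((-5)·3 + 1·0 + 3·1; 1·3 + (-1)·0 + 2·1; 3·3 + 2·0 + (-2)·1) = (-12, 5, 7)
w2 = Dw1 = ((-5)·(-12) + 1·5 + 3·7; 1·(-12) + (-1)·5 + 2·7; 3·(-12) + 2·5 + (-2)·7) = (86, -3, -40)
The requested component of w2 is -40.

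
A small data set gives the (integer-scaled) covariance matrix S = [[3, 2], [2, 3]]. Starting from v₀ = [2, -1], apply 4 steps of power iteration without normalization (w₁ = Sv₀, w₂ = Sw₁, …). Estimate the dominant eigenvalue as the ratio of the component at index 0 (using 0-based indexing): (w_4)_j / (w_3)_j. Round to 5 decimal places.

λ ≈ 4.90625

w1 = Sv₀ = (3·2 + 2·(-1); 2·2 + 3·(-1)) = (4, 1)
w2 = Sw1 = (3·4 + 2·1; 2·4 + 3·1) = (14, 11)
w3 = Sw2 = (64, 61)
w4 = Sw3 = (314, 311)
Ratio at component: 314 / 64 = 4.90625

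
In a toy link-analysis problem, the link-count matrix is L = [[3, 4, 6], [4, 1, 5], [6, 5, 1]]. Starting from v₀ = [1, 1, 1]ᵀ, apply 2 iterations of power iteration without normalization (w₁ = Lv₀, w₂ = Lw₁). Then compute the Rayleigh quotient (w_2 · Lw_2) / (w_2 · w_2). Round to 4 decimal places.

w1 = Lv₀ = (13, 10, 12)
w2 = Lw1 = (151, 122, 140)
Lw2 = (1781, 1426, 1656)
w2·Lw2 = 151·1781 + 122·1426 + 140·1656 = 674743; w2·w2 = 151·151 + 122·122 + 140·140 = 57285
λ ≈ 674743/57285 = 11.7787

λ ≈ 11.7787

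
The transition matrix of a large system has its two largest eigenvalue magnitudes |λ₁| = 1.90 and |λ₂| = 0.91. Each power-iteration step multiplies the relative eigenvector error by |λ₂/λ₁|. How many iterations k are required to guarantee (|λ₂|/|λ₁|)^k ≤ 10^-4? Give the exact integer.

|λ₂/λ₁| = 0.91/1.90 = 0.47895
Need k ≥ ln(10^-4) / ln(0.47895) = -9.2103 / -0.7362 ≈ 12.511
Smallest integer k satisfying the bound: 13

13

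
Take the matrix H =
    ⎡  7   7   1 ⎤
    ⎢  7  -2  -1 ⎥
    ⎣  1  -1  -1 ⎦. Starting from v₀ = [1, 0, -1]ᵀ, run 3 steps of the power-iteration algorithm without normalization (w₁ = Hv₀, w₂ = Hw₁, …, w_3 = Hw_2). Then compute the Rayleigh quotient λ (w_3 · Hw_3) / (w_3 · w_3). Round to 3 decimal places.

w1 = Hv₀ = (7·1 + 7·0 + 1·(-1); 7·1 + (-2)·0 + (-1)·(-1); 1·1 + (-1)·0 + (-1)·(-1)) = (6, 8, 2)
w2 = Hw1 = (7·6 + 7·8 + 1·2; 7·6 + (-2)·8 + (-1)·2; 1·6 + (-1)·8 + (-1)·2) = (100, 24, -4)
w3 = Hw2 = (864, 656, 80)
Hw3 = (10720, 4656, 128)
w3·Hw3 = 864·10720 + 656·4656 + 80·128 = 12326656; w3·w3 = 864·864 + 656·656 + 80·80 = 1183232
λ ≈ 12326656/1183232 = 10.418

λ ≈ 10.418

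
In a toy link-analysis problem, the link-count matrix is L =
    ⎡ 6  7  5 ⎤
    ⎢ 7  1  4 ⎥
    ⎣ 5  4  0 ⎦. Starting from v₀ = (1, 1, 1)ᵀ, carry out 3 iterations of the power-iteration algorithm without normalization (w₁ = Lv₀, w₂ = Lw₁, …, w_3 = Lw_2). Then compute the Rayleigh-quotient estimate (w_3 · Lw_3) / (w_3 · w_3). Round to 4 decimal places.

w1 = Lv₀ = (18, 12, 9)
w2 = Lw1 = (237, 174, 138)
w3 = Lw2 = (3330, 2385, 1881)
Lw3 = (46080, 33219, 26190)
w3·Lw3 = 3330·46080 + 2385·33219 + 1881·26190 = 281937105; w3·w3 = 3330·3330 + 2385·2385 + 1881·1881 = 20315286
λ ≈ 281937105/20315286 = 13.8781

13.8781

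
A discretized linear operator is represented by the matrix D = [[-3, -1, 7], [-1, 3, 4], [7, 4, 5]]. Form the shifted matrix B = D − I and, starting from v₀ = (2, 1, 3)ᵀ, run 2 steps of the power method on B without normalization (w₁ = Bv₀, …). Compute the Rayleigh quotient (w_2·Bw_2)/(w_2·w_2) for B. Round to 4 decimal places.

μ ≈ 9.2294

B = D − I has rows (-4, -1, 7); (-1, 2, 4); (7, 4, 4)
w1 = Bv₀ = ((-4)·2 + (-1)·1 + 7·3; (-1)·2 + 2·1 + 4·3; 7·2 + 4·1 + 4·3) = (12, 12, 30)
w2 = Bw1 = ((-4)·12 + (-1)·12 + 7·30; (-1)·12 + 2·12 + 4·30; 7·12 + 4·12 + 4·30) = (150, 132, 252)
Bw2 = (1032, 1122, 2586)
w2·Bw2 = 954576; w2·w2 = 103428; μ ≈ 954576/103428 = 9.2294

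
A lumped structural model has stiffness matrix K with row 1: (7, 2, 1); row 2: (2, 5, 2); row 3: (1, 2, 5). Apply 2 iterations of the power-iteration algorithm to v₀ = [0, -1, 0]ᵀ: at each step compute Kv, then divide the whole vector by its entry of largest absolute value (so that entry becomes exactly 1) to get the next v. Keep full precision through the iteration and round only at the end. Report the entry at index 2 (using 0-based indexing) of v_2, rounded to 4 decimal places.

Kv0 = (-2.00000, -5.00000, -2.00000); divide by -5.00000 → v1 = (0.40000, 1.00000, 0.40000)
Kv1 = (5.20000, 6.60000, 4.40000); divide by 6.60000 → v2 = (0.78788, 1.00000, 0.66667)
Requested entry of v2: -22/-33 = 0.6667

0.6667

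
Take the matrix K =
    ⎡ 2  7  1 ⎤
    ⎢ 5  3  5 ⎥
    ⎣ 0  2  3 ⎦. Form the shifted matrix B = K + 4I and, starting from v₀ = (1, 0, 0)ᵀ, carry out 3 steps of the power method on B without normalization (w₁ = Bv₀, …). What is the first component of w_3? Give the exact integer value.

891

B = K + 4I has rows (6, 7, 1); (5, 7, 5); (0, 2, 7)
w1 = Bv₀ = (6·1 + 7·0 + 1·0; 5·1 + 7·0 + 5·0; 0·1 + 2·0 + 7·0) = (6, 5, 0)
w2 = Bw1 = (6·6 + 7·5 + 1·0; 5·6 + 7·5 + 5·0; 0·6 + 2·5 + 7·0) = (71, 65, 10)
w3 = Bw2 = (891, 860, 200)
Requested component of w3: 891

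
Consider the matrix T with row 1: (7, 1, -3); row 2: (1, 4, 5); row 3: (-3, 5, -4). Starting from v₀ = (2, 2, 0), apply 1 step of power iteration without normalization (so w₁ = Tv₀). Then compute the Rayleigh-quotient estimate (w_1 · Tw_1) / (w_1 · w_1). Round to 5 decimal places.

6.62366

w1 = Tv₀ = (7·2 + 1·2 + (-3)·0; 1·2 + 4·2 + 5·0; (-3)·2 + 5·2 + (-4)·0) = (16, 10, 4)
Tw1 = (110, 76, -14)
w1·Tw1 = 16·110 + 10·76 + 4·(-14) = 2464; w1·w1 = 16·16 + 10·10 + 4·4 = 372
λ ≈ 2464/372 = 6.62366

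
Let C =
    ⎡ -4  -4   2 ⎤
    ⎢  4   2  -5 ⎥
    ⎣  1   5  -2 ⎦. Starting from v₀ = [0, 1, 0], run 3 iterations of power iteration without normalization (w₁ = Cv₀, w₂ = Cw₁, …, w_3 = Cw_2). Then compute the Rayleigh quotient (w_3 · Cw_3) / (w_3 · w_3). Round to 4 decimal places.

-3.3361

w1 = Cv₀ = (-4, 2, 5)
w2 = Cw1 = (18, -37, -4)
w3 = Cw2 = (68, 18, -159)
Cw3 = (-662, 1103, 476)
w3·Cw3 = 68·(-662) + 18·1103 + (-159)·476 = -100846; w3·w3 = 68·68 + 18·18 + (-159)·(-159) = 30229
λ ≈ -100846/30229 = -3.3361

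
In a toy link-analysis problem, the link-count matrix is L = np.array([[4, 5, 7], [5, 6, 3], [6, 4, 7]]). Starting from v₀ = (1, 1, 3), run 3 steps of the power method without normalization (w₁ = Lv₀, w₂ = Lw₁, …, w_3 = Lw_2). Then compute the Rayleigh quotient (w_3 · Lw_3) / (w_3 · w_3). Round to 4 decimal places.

λ ≈ 15.7339

w1 = Lv₀ = (4·1 + 5·1 + 7·3; 5·1 + 6·1 + 3·3; 6·1 + 4·1 + 7·3) = (30, 20, 31)
w2 = Lw1 = (4·30 + 5·20 + 7·31; 5·30 + 6·20 + 3·31; 6·30 + 4·20 + 7·31) = (437, 363, 477)
w3 = Lw2 = (6902, 5794, 7413)
Lw3 = (108469, 91513, 116479)
w3·Lw3 = 6902·108469 + 5794·91513 + 7413·116479 = 2142338187; w3·w3 = 6902·6902 + 5794·5794 + 7413·7413 = 136160609
λ ≈ 2142338187/136160609 = 15.7339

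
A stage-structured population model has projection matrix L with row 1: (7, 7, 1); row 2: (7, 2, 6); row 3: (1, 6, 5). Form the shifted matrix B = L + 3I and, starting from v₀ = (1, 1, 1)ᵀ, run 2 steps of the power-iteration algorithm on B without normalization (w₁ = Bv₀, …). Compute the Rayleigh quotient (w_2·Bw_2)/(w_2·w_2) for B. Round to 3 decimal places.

μ ≈ 17.182

B = L + 3I has rows (10, 7, 1); (7, 5, 6); (1, 6, 8)
w1 = Bv₀ = (18, 18, 15)
w2 = Bw1 = (321, 306, 246)
Bw2 = (5598, 5253, 4125)
w2·Bw2 = 4419126; w2·w2 = 257193; μ ≈ 4419126/257193 = 17.182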